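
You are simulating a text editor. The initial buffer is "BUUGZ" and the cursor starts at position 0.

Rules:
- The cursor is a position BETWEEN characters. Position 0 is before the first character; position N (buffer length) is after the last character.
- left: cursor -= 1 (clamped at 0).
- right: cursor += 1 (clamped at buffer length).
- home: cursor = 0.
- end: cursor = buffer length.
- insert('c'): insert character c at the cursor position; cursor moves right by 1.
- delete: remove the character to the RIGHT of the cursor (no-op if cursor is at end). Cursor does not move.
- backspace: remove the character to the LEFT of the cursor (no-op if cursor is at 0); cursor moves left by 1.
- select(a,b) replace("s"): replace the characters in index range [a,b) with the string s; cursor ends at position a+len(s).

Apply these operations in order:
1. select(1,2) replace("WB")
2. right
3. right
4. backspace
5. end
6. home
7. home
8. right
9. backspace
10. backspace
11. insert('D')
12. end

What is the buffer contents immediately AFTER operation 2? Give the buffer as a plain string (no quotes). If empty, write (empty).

Answer: BWBUGZ

Derivation:
After op 1 (select(1,2) replace("WB")): buf='BWBUGZ' cursor=3
After op 2 (right): buf='BWBUGZ' cursor=4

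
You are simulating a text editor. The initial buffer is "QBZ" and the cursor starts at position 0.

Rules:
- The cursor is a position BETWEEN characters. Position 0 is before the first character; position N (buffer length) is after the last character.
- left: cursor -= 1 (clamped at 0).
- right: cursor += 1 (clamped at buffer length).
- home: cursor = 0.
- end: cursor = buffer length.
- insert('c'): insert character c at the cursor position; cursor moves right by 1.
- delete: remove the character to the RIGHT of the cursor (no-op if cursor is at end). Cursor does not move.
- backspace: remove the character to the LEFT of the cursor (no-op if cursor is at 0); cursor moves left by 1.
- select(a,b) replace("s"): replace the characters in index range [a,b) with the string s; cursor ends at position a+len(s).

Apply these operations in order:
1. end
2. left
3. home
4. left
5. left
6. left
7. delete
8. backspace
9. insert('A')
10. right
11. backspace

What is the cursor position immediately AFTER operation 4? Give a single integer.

Answer: 0

Derivation:
After op 1 (end): buf='QBZ' cursor=3
After op 2 (left): buf='QBZ' cursor=2
After op 3 (home): buf='QBZ' cursor=0
After op 4 (left): buf='QBZ' cursor=0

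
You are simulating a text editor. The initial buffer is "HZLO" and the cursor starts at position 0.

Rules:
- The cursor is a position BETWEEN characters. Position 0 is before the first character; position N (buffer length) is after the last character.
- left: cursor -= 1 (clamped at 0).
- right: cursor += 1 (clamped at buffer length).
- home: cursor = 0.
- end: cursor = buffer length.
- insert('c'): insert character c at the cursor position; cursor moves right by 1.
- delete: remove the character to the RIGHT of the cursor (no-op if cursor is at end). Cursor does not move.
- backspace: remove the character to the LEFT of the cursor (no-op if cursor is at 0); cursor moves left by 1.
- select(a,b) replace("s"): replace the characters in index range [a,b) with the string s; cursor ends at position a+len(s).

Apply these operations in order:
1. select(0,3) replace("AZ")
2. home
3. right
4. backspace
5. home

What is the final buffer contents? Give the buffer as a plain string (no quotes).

After op 1 (select(0,3) replace("AZ")): buf='AZO' cursor=2
After op 2 (home): buf='AZO' cursor=0
After op 3 (right): buf='AZO' cursor=1
After op 4 (backspace): buf='ZO' cursor=0
After op 5 (home): buf='ZO' cursor=0

Answer: ZO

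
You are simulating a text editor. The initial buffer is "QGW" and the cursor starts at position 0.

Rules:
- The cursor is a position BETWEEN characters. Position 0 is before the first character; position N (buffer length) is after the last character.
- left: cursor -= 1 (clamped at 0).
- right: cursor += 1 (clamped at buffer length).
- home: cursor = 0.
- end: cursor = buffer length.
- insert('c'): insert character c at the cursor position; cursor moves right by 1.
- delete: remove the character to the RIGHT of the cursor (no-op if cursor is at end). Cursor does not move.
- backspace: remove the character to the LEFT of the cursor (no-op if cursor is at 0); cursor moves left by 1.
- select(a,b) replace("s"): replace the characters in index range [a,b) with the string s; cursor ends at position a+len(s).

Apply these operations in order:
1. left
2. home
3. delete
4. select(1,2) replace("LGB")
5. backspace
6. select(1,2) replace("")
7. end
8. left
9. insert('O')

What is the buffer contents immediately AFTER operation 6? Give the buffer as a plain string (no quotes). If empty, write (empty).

Answer: GG

Derivation:
After op 1 (left): buf='QGW' cursor=0
After op 2 (home): buf='QGW' cursor=0
After op 3 (delete): buf='GW' cursor=0
After op 4 (select(1,2) replace("LGB")): buf='GLGB' cursor=4
After op 5 (backspace): buf='GLG' cursor=3
After op 6 (select(1,2) replace("")): buf='GG' cursor=1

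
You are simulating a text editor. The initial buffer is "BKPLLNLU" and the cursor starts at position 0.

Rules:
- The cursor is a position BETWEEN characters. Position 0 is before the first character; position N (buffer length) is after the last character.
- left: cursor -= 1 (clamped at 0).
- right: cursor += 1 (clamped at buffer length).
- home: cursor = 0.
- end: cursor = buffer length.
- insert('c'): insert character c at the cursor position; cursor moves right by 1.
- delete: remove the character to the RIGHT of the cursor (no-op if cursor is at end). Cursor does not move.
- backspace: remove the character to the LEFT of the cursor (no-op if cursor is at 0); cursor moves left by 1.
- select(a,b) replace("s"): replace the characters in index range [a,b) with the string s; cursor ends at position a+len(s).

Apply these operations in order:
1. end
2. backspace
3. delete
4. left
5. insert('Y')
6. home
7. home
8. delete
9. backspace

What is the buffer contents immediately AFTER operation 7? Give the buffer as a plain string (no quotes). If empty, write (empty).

Answer: BKPLLNYL

Derivation:
After op 1 (end): buf='BKPLLNLU' cursor=8
After op 2 (backspace): buf='BKPLLNL' cursor=7
After op 3 (delete): buf='BKPLLNL' cursor=7
After op 4 (left): buf='BKPLLNL' cursor=6
After op 5 (insert('Y')): buf='BKPLLNYL' cursor=7
After op 6 (home): buf='BKPLLNYL' cursor=0
After op 7 (home): buf='BKPLLNYL' cursor=0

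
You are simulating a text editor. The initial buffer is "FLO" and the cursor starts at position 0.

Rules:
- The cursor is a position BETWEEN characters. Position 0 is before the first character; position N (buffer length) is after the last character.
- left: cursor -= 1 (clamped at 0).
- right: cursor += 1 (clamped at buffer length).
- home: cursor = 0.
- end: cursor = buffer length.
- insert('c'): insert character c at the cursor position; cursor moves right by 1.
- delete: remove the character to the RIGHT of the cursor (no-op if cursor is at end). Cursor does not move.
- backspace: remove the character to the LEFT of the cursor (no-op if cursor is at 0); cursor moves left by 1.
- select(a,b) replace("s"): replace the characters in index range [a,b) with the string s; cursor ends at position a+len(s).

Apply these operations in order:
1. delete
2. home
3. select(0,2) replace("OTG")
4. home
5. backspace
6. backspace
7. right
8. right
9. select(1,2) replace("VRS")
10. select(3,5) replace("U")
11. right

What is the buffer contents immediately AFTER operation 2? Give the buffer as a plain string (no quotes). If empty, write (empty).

Answer: LO

Derivation:
After op 1 (delete): buf='LO' cursor=0
After op 2 (home): buf='LO' cursor=0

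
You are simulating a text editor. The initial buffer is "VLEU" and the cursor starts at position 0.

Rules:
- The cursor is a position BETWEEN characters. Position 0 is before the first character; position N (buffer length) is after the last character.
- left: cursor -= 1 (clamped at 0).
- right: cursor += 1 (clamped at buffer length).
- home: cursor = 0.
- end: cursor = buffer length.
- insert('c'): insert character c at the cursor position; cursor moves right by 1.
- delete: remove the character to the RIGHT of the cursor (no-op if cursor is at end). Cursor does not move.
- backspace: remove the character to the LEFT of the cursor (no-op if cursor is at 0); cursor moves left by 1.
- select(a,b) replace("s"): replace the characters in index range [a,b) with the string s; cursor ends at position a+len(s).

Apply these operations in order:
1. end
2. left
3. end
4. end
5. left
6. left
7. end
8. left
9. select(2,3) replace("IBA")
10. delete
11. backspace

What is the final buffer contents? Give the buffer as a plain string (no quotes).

After op 1 (end): buf='VLEU' cursor=4
After op 2 (left): buf='VLEU' cursor=3
After op 3 (end): buf='VLEU' cursor=4
After op 4 (end): buf='VLEU' cursor=4
After op 5 (left): buf='VLEU' cursor=3
After op 6 (left): buf='VLEU' cursor=2
After op 7 (end): buf='VLEU' cursor=4
After op 8 (left): buf='VLEU' cursor=3
After op 9 (select(2,3) replace("IBA")): buf='VLIBAU' cursor=5
After op 10 (delete): buf='VLIBA' cursor=5
After op 11 (backspace): buf='VLIB' cursor=4

Answer: VLIB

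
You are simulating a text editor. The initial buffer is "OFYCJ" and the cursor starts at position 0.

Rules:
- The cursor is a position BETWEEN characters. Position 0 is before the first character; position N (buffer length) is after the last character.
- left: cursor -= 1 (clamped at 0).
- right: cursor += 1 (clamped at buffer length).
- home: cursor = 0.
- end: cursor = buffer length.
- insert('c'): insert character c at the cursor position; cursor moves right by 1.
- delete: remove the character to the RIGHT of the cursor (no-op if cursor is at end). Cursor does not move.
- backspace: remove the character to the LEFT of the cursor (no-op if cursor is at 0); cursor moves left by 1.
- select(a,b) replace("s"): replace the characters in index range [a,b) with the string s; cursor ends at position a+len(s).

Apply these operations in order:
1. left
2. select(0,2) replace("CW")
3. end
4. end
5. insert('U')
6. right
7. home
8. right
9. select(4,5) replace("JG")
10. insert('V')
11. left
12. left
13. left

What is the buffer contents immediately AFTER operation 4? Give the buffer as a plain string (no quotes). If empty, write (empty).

After op 1 (left): buf='OFYCJ' cursor=0
After op 2 (select(0,2) replace("CW")): buf='CWYCJ' cursor=2
After op 3 (end): buf='CWYCJ' cursor=5
After op 4 (end): buf='CWYCJ' cursor=5

Answer: CWYCJ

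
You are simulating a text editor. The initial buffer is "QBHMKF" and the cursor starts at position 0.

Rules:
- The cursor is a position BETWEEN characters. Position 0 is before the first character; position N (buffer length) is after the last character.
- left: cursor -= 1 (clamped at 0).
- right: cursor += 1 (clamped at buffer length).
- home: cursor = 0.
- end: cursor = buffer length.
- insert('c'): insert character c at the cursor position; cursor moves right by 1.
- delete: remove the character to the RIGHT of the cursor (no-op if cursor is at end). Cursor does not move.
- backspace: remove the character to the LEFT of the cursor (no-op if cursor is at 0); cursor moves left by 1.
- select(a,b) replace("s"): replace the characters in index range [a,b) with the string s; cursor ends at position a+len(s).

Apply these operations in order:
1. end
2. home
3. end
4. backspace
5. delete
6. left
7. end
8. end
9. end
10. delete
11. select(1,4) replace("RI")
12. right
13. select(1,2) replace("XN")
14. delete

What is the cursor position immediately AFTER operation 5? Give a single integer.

Answer: 5

Derivation:
After op 1 (end): buf='QBHMKF' cursor=6
After op 2 (home): buf='QBHMKF' cursor=0
After op 3 (end): buf='QBHMKF' cursor=6
After op 4 (backspace): buf='QBHMK' cursor=5
After op 5 (delete): buf='QBHMK' cursor=5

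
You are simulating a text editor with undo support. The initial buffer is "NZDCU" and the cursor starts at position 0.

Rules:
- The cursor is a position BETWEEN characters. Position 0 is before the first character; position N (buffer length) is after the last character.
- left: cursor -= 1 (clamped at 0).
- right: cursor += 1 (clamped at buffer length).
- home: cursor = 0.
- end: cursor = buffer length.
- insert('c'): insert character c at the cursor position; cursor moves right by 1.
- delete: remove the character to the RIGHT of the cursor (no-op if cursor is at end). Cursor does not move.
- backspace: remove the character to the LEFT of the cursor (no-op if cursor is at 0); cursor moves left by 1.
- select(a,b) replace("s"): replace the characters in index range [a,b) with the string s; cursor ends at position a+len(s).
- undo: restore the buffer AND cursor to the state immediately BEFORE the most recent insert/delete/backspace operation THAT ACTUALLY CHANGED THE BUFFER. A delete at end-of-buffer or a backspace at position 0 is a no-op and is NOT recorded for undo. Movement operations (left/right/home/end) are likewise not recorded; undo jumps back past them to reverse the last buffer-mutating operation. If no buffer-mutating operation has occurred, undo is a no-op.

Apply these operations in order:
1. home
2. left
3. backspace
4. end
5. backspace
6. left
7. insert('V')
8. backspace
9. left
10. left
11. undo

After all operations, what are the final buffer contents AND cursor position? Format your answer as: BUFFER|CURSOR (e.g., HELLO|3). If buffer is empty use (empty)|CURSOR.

After op 1 (home): buf='NZDCU' cursor=0
After op 2 (left): buf='NZDCU' cursor=0
After op 3 (backspace): buf='NZDCU' cursor=0
After op 4 (end): buf='NZDCU' cursor=5
After op 5 (backspace): buf='NZDC' cursor=4
After op 6 (left): buf='NZDC' cursor=3
After op 7 (insert('V')): buf='NZDVC' cursor=4
After op 8 (backspace): buf='NZDC' cursor=3
After op 9 (left): buf='NZDC' cursor=2
After op 10 (left): buf='NZDC' cursor=1
After op 11 (undo): buf='NZDVC' cursor=4

Answer: NZDVC|4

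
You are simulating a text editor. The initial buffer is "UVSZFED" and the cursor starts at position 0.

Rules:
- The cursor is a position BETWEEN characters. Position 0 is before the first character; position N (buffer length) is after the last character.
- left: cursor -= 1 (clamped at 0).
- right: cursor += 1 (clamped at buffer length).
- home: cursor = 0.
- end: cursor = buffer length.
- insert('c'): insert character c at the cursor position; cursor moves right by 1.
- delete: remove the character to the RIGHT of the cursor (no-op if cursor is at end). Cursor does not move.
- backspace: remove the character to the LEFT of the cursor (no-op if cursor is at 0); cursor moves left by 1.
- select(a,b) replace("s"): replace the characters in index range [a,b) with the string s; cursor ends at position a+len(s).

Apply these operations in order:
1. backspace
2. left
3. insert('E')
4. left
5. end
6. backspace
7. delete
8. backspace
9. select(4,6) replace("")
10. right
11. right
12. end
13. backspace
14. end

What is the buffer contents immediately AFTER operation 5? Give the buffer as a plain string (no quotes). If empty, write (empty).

After op 1 (backspace): buf='UVSZFED' cursor=0
After op 2 (left): buf='UVSZFED' cursor=0
After op 3 (insert('E')): buf='EUVSZFED' cursor=1
After op 4 (left): buf='EUVSZFED' cursor=0
After op 5 (end): buf='EUVSZFED' cursor=8

Answer: EUVSZFED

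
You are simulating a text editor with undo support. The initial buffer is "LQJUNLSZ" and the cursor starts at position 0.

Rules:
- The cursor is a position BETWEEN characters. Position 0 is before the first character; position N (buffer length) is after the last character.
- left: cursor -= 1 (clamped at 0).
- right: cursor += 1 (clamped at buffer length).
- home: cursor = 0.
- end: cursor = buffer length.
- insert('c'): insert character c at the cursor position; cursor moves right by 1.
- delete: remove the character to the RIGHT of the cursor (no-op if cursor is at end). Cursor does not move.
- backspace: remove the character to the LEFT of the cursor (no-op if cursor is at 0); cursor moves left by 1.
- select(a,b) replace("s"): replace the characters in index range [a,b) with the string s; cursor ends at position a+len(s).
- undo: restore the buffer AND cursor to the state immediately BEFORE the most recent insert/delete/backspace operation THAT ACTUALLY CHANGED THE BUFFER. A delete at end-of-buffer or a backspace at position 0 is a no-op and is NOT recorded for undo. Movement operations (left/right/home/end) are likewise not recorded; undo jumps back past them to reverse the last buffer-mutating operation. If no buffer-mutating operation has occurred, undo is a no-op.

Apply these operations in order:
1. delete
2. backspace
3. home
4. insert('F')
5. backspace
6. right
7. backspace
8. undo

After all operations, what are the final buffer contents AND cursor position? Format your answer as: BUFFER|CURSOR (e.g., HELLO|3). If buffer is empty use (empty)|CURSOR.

After op 1 (delete): buf='QJUNLSZ' cursor=0
After op 2 (backspace): buf='QJUNLSZ' cursor=0
After op 3 (home): buf='QJUNLSZ' cursor=0
After op 4 (insert('F')): buf='FQJUNLSZ' cursor=1
After op 5 (backspace): buf='QJUNLSZ' cursor=0
After op 6 (right): buf='QJUNLSZ' cursor=1
After op 7 (backspace): buf='JUNLSZ' cursor=0
After op 8 (undo): buf='QJUNLSZ' cursor=1

Answer: QJUNLSZ|1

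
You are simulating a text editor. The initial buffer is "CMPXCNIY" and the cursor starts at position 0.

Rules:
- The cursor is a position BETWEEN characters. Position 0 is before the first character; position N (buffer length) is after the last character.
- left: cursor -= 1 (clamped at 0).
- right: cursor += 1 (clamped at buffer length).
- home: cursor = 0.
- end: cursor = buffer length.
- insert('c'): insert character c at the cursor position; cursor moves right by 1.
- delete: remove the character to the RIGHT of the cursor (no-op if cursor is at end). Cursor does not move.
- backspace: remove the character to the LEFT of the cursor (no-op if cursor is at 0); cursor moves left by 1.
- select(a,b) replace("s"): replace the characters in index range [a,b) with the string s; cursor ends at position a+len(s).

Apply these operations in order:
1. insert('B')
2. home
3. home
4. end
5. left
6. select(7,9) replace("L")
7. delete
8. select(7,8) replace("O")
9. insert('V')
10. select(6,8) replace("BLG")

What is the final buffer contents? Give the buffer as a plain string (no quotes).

After op 1 (insert('B')): buf='BCMPXCNIY' cursor=1
After op 2 (home): buf='BCMPXCNIY' cursor=0
After op 3 (home): buf='BCMPXCNIY' cursor=0
After op 4 (end): buf='BCMPXCNIY' cursor=9
After op 5 (left): buf='BCMPXCNIY' cursor=8
After op 6 (select(7,9) replace("L")): buf='BCMPXCNL' cursor=8
After op 7 (delete): buf='BCMPXCNL' cursor=8
After op 8 (select(7,8) replace("O")): buf='BCMPXCNO' cursor=8
After op 9 (insert('V')): buf='BCMPXCNOV' cursor=9
After op 10 (select(6,8) replace("BLG")): buf='BCMPXCBLGV' cursor=9

Answer: BCMPXCBLGV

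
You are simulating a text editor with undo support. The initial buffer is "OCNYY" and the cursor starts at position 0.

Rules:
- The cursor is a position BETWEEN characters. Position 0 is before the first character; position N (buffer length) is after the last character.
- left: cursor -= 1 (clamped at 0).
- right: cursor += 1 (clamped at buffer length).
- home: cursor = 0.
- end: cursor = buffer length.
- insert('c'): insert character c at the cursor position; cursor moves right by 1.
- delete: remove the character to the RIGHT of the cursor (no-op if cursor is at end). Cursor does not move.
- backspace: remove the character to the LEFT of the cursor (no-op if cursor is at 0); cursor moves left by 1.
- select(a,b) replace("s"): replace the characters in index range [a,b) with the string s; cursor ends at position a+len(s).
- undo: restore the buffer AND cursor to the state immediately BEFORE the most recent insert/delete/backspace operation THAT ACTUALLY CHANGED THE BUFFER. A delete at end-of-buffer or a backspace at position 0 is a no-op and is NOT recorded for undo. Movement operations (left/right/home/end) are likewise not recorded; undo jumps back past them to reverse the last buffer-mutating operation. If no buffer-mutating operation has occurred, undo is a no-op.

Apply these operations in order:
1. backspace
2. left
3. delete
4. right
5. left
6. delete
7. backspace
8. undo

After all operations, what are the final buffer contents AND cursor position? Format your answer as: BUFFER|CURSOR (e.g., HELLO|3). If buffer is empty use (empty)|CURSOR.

Answer: CNYY|0

Derivation:
After op 1 (backspace): buf='OCNYY' cursor=0
After op 2 (left): buf='OCNYY' cursor=0
After op 3 (delete): buf='CNYY' cursor=0
After op 4 (right): buf='CNYY' cursor=1
After op 5 (left): buf='CNYY' cursor=0
After op 6 (delete): buf='NYY' cursor=0
After op 7 (backspace): buf='NYY' cursor=0
After op 8 (undo): buf='CNYY' cursor=0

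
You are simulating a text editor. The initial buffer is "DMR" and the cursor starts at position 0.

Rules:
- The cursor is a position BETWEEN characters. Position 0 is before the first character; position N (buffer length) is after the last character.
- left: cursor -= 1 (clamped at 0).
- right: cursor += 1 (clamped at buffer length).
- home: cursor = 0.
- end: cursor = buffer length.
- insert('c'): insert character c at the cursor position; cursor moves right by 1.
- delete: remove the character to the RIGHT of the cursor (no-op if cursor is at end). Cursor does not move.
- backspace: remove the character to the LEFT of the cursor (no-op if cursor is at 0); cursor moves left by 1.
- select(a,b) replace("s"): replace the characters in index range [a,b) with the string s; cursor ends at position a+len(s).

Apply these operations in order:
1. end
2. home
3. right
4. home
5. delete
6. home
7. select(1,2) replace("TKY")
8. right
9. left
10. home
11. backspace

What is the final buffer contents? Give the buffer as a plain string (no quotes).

After op 1 (end): buf='DMR' cursor=3
After op 2 (home): buf='DMR' cursor=0
After op 3 (right): buf='DMR' cursor=1
After op 4 (home): buf='DMR' cursor=0
After op 5 (delete): buf='MR' cursor=0
After op 6 (home): buf='MR' cursor=0
After op 7 (select(1,2) replace("TKY")): buf='MTKY' cursor=4
After op 8 (right): buf='MTKY' cursor=4
After op 9 (left): buf='MTKY' cursor=3
After op 10 (home): buf='MTKY' cursor=0
After op 11 (backspace): buf='MTKY' cursor=0

Answer: MTKY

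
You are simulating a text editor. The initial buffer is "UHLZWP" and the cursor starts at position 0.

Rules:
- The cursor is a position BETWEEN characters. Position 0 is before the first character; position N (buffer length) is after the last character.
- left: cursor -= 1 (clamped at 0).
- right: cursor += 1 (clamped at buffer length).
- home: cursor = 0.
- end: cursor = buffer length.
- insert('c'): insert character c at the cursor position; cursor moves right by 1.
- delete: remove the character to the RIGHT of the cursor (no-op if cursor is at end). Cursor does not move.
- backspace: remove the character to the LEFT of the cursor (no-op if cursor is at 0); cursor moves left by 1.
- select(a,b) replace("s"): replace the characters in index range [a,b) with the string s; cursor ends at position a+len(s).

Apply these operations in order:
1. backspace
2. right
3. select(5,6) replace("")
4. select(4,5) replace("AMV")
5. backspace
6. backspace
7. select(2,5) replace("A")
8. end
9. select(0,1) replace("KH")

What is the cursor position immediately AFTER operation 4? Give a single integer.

After op 1 (backspace): buf='UHLZWP' cursor=0
After op 2 (right): buf='UHLZWP' cursor=1
After op 3 (select(5,6) replace("")): buf='UHLZW' cursor=5
After op 4 (select(4,5) replace("AMV")): buf='UHLZAMV' cursor=7

Answer: 7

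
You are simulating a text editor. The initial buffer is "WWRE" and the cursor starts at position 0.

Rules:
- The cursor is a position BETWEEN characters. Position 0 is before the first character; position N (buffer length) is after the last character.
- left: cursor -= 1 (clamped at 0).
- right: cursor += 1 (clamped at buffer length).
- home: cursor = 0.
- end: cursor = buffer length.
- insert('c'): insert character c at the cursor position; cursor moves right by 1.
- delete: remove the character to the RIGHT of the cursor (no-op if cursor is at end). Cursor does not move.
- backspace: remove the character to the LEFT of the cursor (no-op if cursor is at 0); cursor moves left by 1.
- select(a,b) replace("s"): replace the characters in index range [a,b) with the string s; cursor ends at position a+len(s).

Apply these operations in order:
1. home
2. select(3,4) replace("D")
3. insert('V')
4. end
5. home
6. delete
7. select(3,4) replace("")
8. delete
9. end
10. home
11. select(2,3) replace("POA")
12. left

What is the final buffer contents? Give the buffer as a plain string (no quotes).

After op 1 (home): buf='WWRE' cursor=0
After op 2 (select(3,4) replace("D")): buf='WWRD' cursor=4
After op 3 (insert('V')): buf='WWRDV' cursor=5
After op 4 (end): buf='WWRDV' cursor=5
After op 5 (home): buf='WWRDV' cursor=0
After op 6 (delete): buf='WRDV' cursor=0
After op 7 (select(3,4) replace("")): buf='WRD' cursor=3
After op 8 (delete): buf='WRD' cursor=3
After op 9 (end): buf='WRD' cursor=3
After op 10 (home): buf='WRD' cursor=0
After op 11 (select(2,3) replace("POA")): buf='WRPOA' cursor=5
After op 12 (left): buf='WRPOA' cursor=4

Answer: WRPOA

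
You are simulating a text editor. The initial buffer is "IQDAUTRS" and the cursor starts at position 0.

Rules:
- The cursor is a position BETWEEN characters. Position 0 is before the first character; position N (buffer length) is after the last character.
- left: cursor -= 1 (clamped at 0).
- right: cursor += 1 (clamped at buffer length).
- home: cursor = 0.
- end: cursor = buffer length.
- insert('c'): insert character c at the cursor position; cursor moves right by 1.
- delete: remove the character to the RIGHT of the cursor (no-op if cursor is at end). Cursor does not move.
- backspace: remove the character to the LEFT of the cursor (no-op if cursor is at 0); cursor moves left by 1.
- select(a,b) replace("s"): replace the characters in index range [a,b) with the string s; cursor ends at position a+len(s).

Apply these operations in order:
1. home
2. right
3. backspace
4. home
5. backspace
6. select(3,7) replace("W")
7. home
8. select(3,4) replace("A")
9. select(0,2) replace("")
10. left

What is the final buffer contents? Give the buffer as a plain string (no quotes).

Answer: AA

Derivation:
After op 1 (home): buf='IQDAUTRS' cursor=0
After op 2 (right): buf='IQDAUTRS' cursor=1
After op 3 (backspace): buf='QDAUTRS' cursor=0
After op 4 (home): buf='QDAUTRS' cursor=0
After op 5 (backspace): buf='QDAUTRS' cursor=0
After op 6 (select(3,7) replace("W")): buf='QDAW' cursor=4
After op 7 (home): buf='QDAW' cursor=0
After op 8 (select(3,4) replace("A")): buf='QDAA' cursor=4
After op 9 (select(0,2) replace("")): buf='AA' cursor=0
After op 10 (left): buf='AA' cursor=0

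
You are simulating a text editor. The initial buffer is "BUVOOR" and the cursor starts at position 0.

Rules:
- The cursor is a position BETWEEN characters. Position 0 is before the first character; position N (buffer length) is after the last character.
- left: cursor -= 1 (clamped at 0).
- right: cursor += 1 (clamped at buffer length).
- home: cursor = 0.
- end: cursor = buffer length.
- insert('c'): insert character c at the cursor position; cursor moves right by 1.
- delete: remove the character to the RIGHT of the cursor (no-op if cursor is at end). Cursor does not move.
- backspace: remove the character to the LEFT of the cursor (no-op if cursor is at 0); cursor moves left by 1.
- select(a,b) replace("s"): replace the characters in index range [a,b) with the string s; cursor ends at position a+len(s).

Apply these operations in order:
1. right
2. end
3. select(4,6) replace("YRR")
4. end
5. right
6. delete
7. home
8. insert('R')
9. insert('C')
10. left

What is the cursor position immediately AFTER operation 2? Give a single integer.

After op 1 (right): buf='BUVOOR' cursor=1
After op 2 (end): buf='BUVOOR' cursor=6

Answer: 6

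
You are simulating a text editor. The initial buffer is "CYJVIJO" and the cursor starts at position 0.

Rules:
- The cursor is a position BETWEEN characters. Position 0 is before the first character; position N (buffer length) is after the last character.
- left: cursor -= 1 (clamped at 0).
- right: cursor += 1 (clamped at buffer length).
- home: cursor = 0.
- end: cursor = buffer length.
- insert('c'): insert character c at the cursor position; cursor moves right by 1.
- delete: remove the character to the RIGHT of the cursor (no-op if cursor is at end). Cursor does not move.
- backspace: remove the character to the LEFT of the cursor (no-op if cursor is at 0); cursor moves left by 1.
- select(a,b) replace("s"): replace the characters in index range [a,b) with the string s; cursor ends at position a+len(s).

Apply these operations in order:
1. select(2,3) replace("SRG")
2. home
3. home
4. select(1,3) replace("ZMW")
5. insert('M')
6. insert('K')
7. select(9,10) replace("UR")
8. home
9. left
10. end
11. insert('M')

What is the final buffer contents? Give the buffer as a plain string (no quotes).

Answer: CZMWMKRGVURJOM

Derivation:
After op 1 (select(2,3) replace("SRG")): buf='CYSRGVIJO' cursor=5
After op 2 (home): buf='CYSRGVIJO' cursor=0
After op 3 (home): buf='CYSRGVIJO' cursor=0
After op 4 (select(1,3) replace("ZMW")): buf='CZMWRGVIJO' cursor=4
After op 5 (insert('M')): buf='CZMWMRGVIJO' cursor=5
After op 6 (insert('K')): buf='CZMWMKRGVIJO' cursor=6
After op 7 (select(9,10) replace("UR")): buf='CZMWMKRGVURJO' cursor=11
After op 8 (home): buf='CZMWMKRGVURJO' cursor=0
After op 9 (left): buf='CZMWMKRGVURJO' cursor=0
After op 10 (end): buf='CZMWMKRGVURJO' cursor=13
After op 11 (insert('M')): buf='CZMWMKRGVURJOM' cursor=14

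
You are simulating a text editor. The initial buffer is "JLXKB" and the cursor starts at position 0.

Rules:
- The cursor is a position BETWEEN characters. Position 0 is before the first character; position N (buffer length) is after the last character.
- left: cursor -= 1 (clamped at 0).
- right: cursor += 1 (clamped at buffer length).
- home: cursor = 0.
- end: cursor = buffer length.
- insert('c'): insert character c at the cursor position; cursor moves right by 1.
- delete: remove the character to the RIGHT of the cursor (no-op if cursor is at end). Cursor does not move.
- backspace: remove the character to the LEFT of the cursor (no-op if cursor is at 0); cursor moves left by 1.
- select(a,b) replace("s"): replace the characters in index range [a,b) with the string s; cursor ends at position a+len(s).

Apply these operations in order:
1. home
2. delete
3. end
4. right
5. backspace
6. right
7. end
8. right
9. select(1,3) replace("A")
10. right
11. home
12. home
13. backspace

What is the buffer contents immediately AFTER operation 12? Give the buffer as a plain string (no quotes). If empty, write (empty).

After op 1 (home): buf='JLXKB' cursor=0
After op 2 (delete): buf='LXKB' cursor=0
After op 3 (end): buf='LXKB' cursor=4
After op 4 (right): buf='LXKB' cursor=4
After op 5 (backspace): buf='LXK' cursor=3
After op 6 (right): buf='LXK' cursor=3
After op 7 (end): buf='LXK' cursor=3
After op 8 (right): buf='LXK' cursor=3
After op 9 (select(1,3) replace("A")): buf='LA' cursor=2
After op 10 (right): buf='LA' cursor=2
After op 11 (home): buf='LA' cursor=0
After op 12 (home): buf='LA' cursor=0

Answer: LA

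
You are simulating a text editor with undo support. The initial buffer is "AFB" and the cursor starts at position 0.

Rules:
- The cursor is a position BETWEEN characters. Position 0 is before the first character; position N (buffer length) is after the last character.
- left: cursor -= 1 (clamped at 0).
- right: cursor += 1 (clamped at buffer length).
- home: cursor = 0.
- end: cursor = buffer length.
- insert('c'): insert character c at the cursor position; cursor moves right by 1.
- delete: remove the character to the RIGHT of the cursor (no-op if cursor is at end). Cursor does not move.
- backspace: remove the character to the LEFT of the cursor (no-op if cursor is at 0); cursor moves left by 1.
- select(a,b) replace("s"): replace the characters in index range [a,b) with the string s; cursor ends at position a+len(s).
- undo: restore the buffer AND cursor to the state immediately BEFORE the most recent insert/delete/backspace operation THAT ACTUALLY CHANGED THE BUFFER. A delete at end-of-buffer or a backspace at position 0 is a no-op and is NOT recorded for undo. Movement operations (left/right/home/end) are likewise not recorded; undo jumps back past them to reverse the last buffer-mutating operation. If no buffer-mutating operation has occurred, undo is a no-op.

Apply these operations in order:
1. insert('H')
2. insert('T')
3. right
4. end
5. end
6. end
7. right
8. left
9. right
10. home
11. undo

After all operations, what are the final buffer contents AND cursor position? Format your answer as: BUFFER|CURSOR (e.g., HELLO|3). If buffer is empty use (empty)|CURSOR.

Answer: HAFB|1

Derivation:
After op 1 (insert('H')): buf='HAFB' cursor=1
After op 2 (insert('T')): buf='HTAFB' cursor=2
After op 3 (right): buf='HTAFB' cursor=3
After op 4 (end): buf='HTAFB' cursor=5
After op 5 (end): buf='HTAFB' cursor=5
After op 6 (end): buf='HTAFB' cursor=5
After op 7 (right): buf='HTAFB' cursor=5
After op 8 (left): buf='HTAFB' cursor=4
After op 9 (right): buf='HTAFB' cursor=5
After op 10 (home): buf='HTAFB' cursor=0
After op 11 (undo): buf='HAFB' cursor=1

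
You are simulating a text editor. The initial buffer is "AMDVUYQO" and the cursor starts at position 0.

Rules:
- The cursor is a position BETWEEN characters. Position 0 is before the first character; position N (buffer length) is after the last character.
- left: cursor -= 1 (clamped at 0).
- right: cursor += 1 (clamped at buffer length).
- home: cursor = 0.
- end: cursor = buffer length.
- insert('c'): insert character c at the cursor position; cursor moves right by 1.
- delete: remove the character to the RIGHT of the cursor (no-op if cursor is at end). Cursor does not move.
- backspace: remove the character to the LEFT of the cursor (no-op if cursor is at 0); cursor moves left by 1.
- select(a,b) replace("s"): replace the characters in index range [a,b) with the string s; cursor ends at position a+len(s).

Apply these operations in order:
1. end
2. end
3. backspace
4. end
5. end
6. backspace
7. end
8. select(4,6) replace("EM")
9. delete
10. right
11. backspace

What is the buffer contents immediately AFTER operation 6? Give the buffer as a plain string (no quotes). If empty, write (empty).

After op 1 (end): buf='AMDVUYQO' cursor=8
After op 2 (end): buf='AMDVUYQO' cursor=8
After op 3 (backspace): buf='AMDVUYQ' cursor=7
After op 4 (end): buf='AMDVUYQ' cursor=7
After op 5 (end): buf='AMDVUYQ' cursor=7
After op 6 (backspace): buf='AMDVUY' cursor=6

Answer: AMDVUY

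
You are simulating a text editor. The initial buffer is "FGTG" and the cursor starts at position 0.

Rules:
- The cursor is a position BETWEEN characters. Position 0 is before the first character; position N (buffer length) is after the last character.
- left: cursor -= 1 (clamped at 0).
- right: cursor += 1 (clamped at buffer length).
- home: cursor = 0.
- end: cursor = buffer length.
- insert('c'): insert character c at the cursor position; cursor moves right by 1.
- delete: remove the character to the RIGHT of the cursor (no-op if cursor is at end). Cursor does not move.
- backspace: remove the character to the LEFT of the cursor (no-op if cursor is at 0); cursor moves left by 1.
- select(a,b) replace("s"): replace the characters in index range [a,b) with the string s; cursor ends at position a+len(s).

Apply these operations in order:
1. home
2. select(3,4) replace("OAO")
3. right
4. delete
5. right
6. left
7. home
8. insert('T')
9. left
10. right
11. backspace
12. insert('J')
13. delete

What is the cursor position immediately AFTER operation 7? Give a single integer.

Answer: 0

Derivation:
After op 1 (home): buf='FGTG' cursor=0
After op 2 (select(3,4) replace("OAO")): buf='FGTOAO' cursor=6
After op 3 (right): buf='FGTOAO' cursor=6
After op 4 (delete): buf='FGTOAO' cursor=6
After op 5 (right): buf='FGTOAO' cursor=6
After op 6 (left): buf='FGTOAO' cursor=5
After op 7 (home): buf='FGTOAO' cursor=0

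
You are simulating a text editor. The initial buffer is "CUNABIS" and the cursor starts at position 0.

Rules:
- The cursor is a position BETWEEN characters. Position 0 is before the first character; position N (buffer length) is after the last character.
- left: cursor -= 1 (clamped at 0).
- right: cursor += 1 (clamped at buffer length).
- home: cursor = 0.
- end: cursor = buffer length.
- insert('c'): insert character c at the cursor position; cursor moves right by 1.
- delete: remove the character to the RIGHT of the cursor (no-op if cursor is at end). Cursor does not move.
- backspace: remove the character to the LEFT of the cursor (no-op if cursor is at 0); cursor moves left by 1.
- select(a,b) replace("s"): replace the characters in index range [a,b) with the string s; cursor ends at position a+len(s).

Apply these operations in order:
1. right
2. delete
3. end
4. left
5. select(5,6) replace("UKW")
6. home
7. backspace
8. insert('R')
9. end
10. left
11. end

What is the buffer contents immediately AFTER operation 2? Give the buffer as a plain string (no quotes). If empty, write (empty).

Answer: CNABIS

Derivation:
After op 1 (right): buf='CUNABIS' cursor=1
After op 2 (delete): buf='CNABIS' cursor=1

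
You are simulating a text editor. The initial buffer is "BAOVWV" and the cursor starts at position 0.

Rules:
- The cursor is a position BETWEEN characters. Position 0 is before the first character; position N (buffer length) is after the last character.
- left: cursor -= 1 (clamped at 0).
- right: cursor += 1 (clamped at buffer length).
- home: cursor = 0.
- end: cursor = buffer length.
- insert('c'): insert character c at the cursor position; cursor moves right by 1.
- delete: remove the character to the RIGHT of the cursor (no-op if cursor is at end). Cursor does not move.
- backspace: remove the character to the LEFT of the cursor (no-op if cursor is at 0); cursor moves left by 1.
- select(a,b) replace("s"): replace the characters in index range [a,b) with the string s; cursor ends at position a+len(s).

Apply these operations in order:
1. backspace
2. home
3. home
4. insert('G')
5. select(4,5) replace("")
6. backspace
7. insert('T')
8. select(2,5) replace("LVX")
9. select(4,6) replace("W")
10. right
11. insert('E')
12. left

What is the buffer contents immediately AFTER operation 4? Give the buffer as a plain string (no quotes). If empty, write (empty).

After op 1 (backspace): buf='BAOVWV' cursor=0
After op 2 (home): buf='BAOVWV' cursor=0
After op 3 (home): buf='BAOVWV' cursor=0
After op 4 (insert('G')): buf='GBAOVWV' cursor=1

Answer: GBAOVWV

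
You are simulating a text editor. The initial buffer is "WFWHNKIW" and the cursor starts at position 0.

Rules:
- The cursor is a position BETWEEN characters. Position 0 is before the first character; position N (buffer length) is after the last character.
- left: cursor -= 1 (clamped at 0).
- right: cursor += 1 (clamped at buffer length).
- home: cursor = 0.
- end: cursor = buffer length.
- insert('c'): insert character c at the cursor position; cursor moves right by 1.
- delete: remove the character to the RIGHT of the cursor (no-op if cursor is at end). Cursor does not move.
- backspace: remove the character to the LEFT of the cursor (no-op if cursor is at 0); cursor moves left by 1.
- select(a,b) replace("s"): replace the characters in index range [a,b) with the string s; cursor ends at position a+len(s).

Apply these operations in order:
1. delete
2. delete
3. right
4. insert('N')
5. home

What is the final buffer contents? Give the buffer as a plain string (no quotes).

Answer: WNHNKIW

Derivation:
After op 1 (delete): buf='FWHNKIW' cursor=0
After op 2 (delete): buf='WHNKIW' cursor=0
After op 3 (right): buf='WHNKIW' cursor=1
After op 4 (insert('N')): buf='WNHNKIW' cursor=2
After op 5 (home): buf='WNHNKIW' cursor=0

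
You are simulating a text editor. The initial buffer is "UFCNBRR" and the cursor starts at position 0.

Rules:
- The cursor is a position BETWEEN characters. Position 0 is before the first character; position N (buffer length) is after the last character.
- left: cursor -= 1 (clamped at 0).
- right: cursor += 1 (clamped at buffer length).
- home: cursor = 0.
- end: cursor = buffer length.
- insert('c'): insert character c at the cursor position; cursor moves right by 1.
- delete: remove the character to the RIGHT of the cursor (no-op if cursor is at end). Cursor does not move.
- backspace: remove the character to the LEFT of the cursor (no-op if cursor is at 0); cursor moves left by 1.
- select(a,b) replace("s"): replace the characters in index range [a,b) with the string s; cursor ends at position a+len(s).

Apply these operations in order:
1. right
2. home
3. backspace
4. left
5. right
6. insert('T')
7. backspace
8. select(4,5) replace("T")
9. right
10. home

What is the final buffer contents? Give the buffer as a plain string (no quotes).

Answer: UFCNTRR

Derivation:
After op 1 (right): buf='UFCNBRR' cursor=1
After op 2 (home): buf='UFCNBRR' cursor=0
After op 3 (backspace): buf='UFCNBRR' cursor=0
After op 4 (left): buf='UFCNBRR' cursor=0
After op 5 (right): buf='UFCNBRR' cursor=1
After op 6 (insert('T')): buf='UTFCNBRR' cursor=2
After op 7 (backspace): buf='UFCNBRR' cursor=1
After op 8 (select(4,5) replace("T")): buf='UFCNTRR' cursor=5
After op 9 (right): buf='UFCNTRR' cursor=6
After op 10 (home): buf='UFCNTRR' cursor=0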